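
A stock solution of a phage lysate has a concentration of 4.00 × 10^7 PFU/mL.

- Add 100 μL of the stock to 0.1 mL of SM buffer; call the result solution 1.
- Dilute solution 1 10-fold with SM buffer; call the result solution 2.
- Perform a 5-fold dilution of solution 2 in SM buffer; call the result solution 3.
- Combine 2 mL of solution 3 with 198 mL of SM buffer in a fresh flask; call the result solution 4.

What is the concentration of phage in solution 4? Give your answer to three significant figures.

Step 1: 100 μL + 0.1 mL = 200 μL total → factor 200/100 = 2
Step 2: 10-fold → factor 10
Step 3: 5-fold → factor 5
Step 4: 2 mL + 198 mL = 200 mL total → factor 200/2 = 100
Overall dilution factor = 2 × 10 × 5 × 100 = 10000
Final = 4.00 × 10^7 PFU/mL / 10000 = 4.00 × 10^3 PFU/mL

4.00 × 10^3 PFU/mL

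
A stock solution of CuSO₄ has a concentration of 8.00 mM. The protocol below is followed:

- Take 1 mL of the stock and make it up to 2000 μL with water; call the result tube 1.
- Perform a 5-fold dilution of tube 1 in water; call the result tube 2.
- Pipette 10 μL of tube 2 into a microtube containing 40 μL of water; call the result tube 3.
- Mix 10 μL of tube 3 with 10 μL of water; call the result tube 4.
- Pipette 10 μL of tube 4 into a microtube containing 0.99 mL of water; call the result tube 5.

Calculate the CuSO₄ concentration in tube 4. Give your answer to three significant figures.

0.0800 mM

Step 1: 1 mL brought to 2000 μL → factor 2/1 = 2
Step 2: 5-fold → factor 5
Step 3: 10 μL + 40 μL = 50 μL total → factor 50/10 = 5
Step 4: 10 μL + 10 μL = 20 μL total → factor 20/10 = 2
Dilution factor through tube 4 = 2 × 5 × 5 × 2 = 100
[tube 4] = 8.00 mM / 100 = 0.0800 mM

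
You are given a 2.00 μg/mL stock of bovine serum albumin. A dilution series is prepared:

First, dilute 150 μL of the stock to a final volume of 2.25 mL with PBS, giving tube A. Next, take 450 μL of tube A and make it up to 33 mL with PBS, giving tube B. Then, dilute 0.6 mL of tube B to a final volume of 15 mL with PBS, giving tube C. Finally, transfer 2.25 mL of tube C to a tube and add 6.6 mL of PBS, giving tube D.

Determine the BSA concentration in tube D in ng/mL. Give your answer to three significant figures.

0.0185 ng/mL

Step 1: 150 μL brought to 2.25 mL → factor 2250/150 = 15
Step 2: 450 μL brought to 33 mL → factor 33000/450 = 73.333
Step 3: 0.6 mL brought to 15 mL → factor 15/0.6 = 25
Step 4: 2.25 mL + 6.6 mL = 8.85 mL total → factor 8.85/2.25 = 3.9333
Overall dilution factor = 15 × 73.333 × 25 × 3.9333 = 1.0817 × 10^5
Final = 2.00 μg/mL / 1.0817 × 10^5 = 1.849 × 10^-5 μg/mL = 0.0185 ng/mL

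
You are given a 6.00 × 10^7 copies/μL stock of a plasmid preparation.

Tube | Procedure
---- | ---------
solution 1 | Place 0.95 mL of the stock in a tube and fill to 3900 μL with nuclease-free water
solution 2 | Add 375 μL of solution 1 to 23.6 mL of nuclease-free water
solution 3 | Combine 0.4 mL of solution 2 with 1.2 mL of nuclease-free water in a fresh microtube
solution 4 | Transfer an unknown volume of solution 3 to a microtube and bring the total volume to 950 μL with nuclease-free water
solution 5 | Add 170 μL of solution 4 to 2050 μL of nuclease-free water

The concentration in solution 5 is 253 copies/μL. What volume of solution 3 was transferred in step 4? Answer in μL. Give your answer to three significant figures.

Step 1: 0.95 mL brought to 3900 μL → factor 3.9/0.95 = 4.1053
Step 2: 375 μL + 23.6 mL = 23975 μL total → factor 23975/375 = 63.933
Step 3: 0.4 mL + 1.2 mL = 1.6 mL total → factor 1.6/0.4 = 4
Step 4: v brought to 950 μL → factor = 950 μL/v
Step 5: 170 μL + 2050 μL = 2220 μL total → factor 2220/170 = 13.059
Product of known-step factors = 13710
Overall factor = 6.00 × 10^7 copies/μL / (253 copies/μL) = 2.3715 × 10^5
Step-4 factor = 2.3715 × 10^5 / 13710 = 17.298
v = 950 μL / 17.298 = 54.9 μL

54.9 μL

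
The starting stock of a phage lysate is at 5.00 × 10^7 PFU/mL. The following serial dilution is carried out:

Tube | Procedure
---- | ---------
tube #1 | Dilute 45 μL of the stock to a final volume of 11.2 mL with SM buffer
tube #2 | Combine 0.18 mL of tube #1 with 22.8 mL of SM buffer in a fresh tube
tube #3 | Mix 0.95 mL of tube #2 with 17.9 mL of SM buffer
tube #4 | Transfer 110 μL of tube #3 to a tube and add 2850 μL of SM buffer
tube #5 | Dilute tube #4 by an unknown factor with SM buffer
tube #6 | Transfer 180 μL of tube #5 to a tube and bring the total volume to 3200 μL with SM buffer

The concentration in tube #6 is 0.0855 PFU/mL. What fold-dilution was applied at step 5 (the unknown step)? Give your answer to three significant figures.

Step 1: 45 μL brought to 11.2 mL → factor 11200/45 = 248.89
Step 2: 0.18 mL + 22.8 mL = 22.98 mL total → factor 22.98/0.18 = 127.67
Step 3: 0.95 mL + 17.9 mL = 18.85 mL total → factor 18.85/0.95 = 19.842
Step 4: 110 μL + 2850 μL = 2960 μL total → factor 2960/110 = 26.909
Step 5: unknown factor x
Step 6: 180 μL brought to 3200 μL → factor 3200/180 = 17.778
Product of known-step factors = 3.0161 × 10^8
Overall factor = 5.00 × 10^7 PFU/mL / (0.0855 PFU/mL) = 5.848 × 10^8
x = 5.848 × 10^8 / 3.0161 × 10^8 = 1.94

1.94-fold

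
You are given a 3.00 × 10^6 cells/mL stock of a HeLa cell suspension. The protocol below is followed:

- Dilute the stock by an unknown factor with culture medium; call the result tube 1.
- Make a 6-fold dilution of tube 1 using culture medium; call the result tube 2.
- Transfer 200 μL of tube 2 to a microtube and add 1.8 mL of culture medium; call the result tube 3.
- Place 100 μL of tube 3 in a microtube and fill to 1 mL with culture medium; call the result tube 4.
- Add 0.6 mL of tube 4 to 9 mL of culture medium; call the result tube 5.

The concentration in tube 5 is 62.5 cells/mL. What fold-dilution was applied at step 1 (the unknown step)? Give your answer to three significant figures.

5.00-fold

Step 1: unknown factor x
Step 2: 6-fold → factor 6
Step 3: 200 μL + 1.8 mL = 2000 μL total → factor 2000/200 = 10
Step 4: 100 μL brought to 1 mL → factor 1000/100 = 10
Step 5: 0.6 mL + 9 mL = 9.6 mL total → factor 9.6/0.6 = 16
Product of known-step factors = 9600
Overall factor = 3.00 × 10^6 cells/mL / (62.5 cells/mL) = 48000
x = 48000 / 9600 = 5.00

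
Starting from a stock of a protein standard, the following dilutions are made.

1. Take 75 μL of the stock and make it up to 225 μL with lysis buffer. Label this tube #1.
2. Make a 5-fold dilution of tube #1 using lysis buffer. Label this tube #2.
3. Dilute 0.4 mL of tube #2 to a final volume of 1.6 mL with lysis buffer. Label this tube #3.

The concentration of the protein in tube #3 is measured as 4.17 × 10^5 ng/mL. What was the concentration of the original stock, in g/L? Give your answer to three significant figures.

25.0 g/L

Step 1: 75 μL brought to 225 μL → factor 225/75 = 3
Step 2: 5-fold → factor 5
Step 3: 0.4 mL brought to 1.6 mL → factor 1.6/0.4 = 4
Overall dilution factor = 3 × 5 × 4 = 60
Stock = 4.17 × 10^5 ng/mL × 60 = 2.502 × 10^7 ng/mL = 25.0 g/L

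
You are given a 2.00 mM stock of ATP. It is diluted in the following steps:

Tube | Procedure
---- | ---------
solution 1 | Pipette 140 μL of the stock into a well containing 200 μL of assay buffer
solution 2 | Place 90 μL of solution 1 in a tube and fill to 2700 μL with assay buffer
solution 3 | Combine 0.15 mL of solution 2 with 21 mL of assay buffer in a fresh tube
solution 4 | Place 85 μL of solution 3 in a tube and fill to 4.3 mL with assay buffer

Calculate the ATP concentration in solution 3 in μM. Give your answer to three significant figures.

Step 1: 140 μL + 200 μL = 340 μL total → factor 340/140 = 2.4286
Step 2: 90 μL brought to 2700 μL → factor 2700/90 = 30
Step 3: 0.15 mL + 21 mL = 21.15 mL total → factor 21.15/0.15 = 141
Dilution factor through solution 3 = 2.4286 × 30 × 141 = 10273
[solution 3] = 2.00 mM / 10273 = 0.0001947 mM = 0.195 μM

0.195 μM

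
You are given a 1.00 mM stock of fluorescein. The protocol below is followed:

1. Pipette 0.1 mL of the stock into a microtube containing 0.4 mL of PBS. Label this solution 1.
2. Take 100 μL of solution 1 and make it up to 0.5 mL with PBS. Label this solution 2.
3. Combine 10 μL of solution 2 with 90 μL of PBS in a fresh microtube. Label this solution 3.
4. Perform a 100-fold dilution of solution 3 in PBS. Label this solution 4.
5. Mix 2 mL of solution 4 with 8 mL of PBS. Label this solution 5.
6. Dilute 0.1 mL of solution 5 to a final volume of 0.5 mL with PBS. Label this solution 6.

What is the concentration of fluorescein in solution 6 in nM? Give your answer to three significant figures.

1.60 nM

Step 1: 0.1 mL + 0.4 mL = 0.5 mL total → factor 0.5/0.1 = 5
Step 2: 100 μL brought to 0.5 mL → factor 500/100 = 5
Step 3: 10 μL + 90 μL = 100 μL total → factor 100/10 = 10
Step 4: 100-fold → factor 100
Step 5: 2 mL + 8 mL = 10 mL total → factor 10/2 = 5
Step 6: 0.1 mL brought to 0.5 mL → factor 0.5/0.1 = 5
Overall dilution factor = 5 × 5 × 10 × 100 × 5 × 5 = 6.25 × 10^5
Final = 1.00 mM / 6.25 × 10^5 = 1.600 × 10^-6 mM = 1.60 nM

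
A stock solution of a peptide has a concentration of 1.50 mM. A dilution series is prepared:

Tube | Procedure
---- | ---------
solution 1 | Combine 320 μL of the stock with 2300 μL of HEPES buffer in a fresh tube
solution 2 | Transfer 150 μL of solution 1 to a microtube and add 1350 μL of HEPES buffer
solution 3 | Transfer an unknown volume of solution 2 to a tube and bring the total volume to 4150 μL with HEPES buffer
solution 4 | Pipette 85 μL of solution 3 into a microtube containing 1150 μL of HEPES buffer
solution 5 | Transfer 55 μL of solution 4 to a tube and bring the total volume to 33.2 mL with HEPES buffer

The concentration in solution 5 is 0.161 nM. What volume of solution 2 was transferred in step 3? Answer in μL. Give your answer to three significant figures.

320 μL

Step 1: 320 μL + 2300 μL = 2620 μL total → factor 2620/320 = 8.1875
Step 2: 150 μL + 1350 μL = 1500 μL total → factor 1500/150 = 10
Step 3: v brought to 4150 μL → factor = 4150 μL/v
Step 4: 85 μL + 1150 μL = 1235 μL total → factor 1235/85 = 14.529
Step 5: 55 μL brought to 33.2 mL → factor 33200/55 = 603.64
Product of known-step factors = 7.1808 × 10^5
Overall factor = 1.50 mM / (0.161 nM) = 9.3168 × 10^6
Step-3 factor = 9.3168 × 10^6 / 7.1808 × 10^5 = 12.975
v = 4150 μL / 12.975 = 320 μL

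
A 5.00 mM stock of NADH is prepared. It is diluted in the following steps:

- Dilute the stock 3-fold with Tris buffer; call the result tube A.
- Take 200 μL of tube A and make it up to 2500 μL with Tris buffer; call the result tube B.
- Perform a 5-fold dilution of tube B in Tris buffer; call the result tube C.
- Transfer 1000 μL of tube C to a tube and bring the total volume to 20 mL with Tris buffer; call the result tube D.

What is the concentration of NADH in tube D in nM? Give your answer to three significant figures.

1.33 × 10^3 nM

Step 1: 3-fold → factor 3
Step 2: 200 μL brought to 2500 μL → factor 2500/200 = 12.5
Step 3: 5-fold → factor 5
Step 4: 1000 μL brought to 20 mL → factor 20000/1000 = 20
Overall dilution factor = 3 × 12.5 × 5 × 20 = 3750
Final = 5.00 mM / 3750 = 0.001333 mM = 1.33 × 10^3 nM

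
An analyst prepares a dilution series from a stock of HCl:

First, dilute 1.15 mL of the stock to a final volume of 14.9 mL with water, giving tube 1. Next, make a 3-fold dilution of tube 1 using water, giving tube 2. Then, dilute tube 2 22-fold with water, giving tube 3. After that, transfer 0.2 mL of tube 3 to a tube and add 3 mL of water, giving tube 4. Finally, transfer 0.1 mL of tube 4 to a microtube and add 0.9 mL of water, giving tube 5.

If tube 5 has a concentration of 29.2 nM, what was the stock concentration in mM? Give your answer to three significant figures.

Step 1: 1.15 mL brought to 14.9 mL → factor 14.9/1.15 = 12.957
Step 2: 3-fold → factor 3
Step 3: 22-fold → factor 22
Step 4: 0.2 mL + 3 mL = 3.2 mL total → factor 3.2/0.2 = 16
Step 5: 0.1 mL + 0.9 mL = 1 mL total → factor 1/0.1 = 10
Overall dilution factor = 12.957 × 3 × 22 × 16 × 10 = 1.3682 × 10^5
Stock = 29.2 nM × 1.3682 × 10^5 = 3.995 × 10^6 nM = 4.00 mM

4.00 mM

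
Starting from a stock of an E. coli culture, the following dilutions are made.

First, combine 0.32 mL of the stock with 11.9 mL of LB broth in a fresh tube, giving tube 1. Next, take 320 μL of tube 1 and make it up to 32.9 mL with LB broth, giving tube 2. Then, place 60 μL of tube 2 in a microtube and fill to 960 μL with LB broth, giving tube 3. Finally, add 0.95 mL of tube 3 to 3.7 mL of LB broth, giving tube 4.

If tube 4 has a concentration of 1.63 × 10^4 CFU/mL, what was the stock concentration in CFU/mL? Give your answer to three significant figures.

5.01 × 10^9 CFU/mL

Step 1: 0.32 mL + 11.9 mL = 12.22 mL total → factor 12.22/0.32 = 38.188
Step 2: 320 μL brought to 32.9 mL → factor 32900/320 = 102.81
Step 3: 60 μL brought to 960 μL → factor 960/60 = 16
Step 4: 0.95 mL + 3.7 mL = 4.65 mL total → factor 4.65/0.95 = 4.8947
Overall dilution factor = 38.188 × 102.81 × 16 × 4.8947 = 3.0748 × 10^5
Stock = 1.63 × 10^4 CFU/mL × 3.0748 × 10^5 = 5.01 × 10^9 CFU/mL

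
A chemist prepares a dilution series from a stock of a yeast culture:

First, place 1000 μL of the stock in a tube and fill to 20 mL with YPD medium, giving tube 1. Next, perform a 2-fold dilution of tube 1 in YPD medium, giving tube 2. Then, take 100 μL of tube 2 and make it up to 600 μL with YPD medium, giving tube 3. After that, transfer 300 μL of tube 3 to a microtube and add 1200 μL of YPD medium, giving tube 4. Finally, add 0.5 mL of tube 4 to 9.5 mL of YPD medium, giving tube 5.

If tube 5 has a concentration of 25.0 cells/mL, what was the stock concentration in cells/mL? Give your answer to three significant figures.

Step 1: 1000 μL brought to 20 mL → factor 20000/1000 = 20
Step 2: 2-fold → factor 2
Step 3: 100 μL brought to 600 μL → factor 600/100 = 6
Step 4: 300 μL + 1200 μL = 1500 μL total → factor 1500/300 = 5
Step 5: 0.5 mL + 9.5 mL = 10 mL total → factor 10/0.5 = 20
Overall dilution factor = 20 × 2 × 6 × 5 × 20 = 24000
Stock = 25.0 cells/mL × 24000 = 6.00 × 10^5 cells/mL

6.00 × 10^5 cells/mL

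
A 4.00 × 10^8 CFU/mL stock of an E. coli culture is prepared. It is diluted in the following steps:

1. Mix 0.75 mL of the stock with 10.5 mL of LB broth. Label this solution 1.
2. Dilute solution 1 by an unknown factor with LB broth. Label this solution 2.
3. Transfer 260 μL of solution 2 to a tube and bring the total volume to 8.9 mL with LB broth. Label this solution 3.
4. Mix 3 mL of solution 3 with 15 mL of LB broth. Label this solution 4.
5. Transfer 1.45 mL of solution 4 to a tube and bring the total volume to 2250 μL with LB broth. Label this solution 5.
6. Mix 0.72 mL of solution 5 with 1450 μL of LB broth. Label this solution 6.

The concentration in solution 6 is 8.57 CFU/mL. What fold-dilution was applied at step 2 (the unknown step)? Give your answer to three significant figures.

Step 1: 0.75 mL + 10.5 mL = 11.25 mL total → factor 11.25/0.75 = 15
Step 2: unknown factor x
Step 3: 260 μL brought to 8.9 mL → factor 8900/260 = 34.231
Step 4: 3 mL + 15 mL = 18 mL total → factor 18/3 = 6
Step 5: 1.45 mL brought to 2250 μL → factor 2.25/1.45 = 1.5517
Step 6: 0.72 mL + 1450 μL = 2.17 mL total → factor 2.17/0.72 = 3.0139
Product of known-step factors = 14408
Overall factor = 4.00 × 10^8 CFU/mL / (8.57 CFU/mL) = 4.6674 × 10^7
x = 4.6674 × 10^7 / 14408 = 3.24 × 10^3

3.24 × 10^3-fold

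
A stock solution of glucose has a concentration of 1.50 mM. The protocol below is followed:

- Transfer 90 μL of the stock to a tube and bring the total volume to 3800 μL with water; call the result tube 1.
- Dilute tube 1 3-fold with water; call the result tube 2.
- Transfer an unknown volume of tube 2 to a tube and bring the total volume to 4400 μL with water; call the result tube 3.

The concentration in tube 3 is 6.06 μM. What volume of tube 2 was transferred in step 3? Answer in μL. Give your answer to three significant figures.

Step 1: 90 μL brought to 3800 μL → factor 3800/90 = 42.222
Step 2: 3-fold → factor 3
Step 3: v brought to 4400 μL → factor = 4400 μL/v
Product of known-step factors = 126.67
Overall factor = 1.50 mM / (6.06 μM) = 247.52
Step-3 factor = 247.52 / 126.67 = 1.9541
v = 4400 μL / 1.9541 = 2.25 × 10^3 μL

2.25 × 10^3 μL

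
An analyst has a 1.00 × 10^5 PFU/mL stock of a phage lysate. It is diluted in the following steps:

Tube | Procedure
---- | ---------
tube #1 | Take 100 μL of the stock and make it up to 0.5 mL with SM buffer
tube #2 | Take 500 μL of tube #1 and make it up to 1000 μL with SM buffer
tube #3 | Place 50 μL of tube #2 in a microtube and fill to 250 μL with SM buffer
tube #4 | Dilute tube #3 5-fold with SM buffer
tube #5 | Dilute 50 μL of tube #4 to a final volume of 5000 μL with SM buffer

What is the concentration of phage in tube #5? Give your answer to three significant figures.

Step 1: 100 μL brought to 0.5 mL → factor 500/100 = 5
Step 2: 500 μL brought to 1000 μL → factor 1000/500 = 2
Step 3: 50 μL brought to 250 μL → factor 250/50 = 5
Step 4: 5-fold → factor 5
Step 5: 50 μL brought to 5000 μL → factor 5000/50 = 100
Overall dilution factor = 5 × 2 × 5 × 5 × 100 = 25000
Final = 1.00 × 10^5 PFU/mL / 25000 = 4.00 PFU/mL

4.00 PFU/mL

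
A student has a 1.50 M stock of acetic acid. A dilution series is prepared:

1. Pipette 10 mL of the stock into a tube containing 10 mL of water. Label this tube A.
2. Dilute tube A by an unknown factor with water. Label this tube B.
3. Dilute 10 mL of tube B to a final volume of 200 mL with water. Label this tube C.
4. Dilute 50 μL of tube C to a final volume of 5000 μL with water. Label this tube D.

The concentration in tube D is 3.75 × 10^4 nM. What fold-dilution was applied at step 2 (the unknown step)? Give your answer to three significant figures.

Step 1: 10 mL + 10 mL = 20 mL total → factor 20/10 = 2
Step 2: unknown factor x
Step 3: 10 mL brought to 200 mL → factor 200/10 = 20
Step 4: 50 μL brought to 5000 μL → factor 5000/50 = 100
Product of known-step factors = 4000
Overall factor = 1.50 M / (3.75 × 10^4 nM) = 40000
x = 40000 / 4000 = 10.0

10.0-fold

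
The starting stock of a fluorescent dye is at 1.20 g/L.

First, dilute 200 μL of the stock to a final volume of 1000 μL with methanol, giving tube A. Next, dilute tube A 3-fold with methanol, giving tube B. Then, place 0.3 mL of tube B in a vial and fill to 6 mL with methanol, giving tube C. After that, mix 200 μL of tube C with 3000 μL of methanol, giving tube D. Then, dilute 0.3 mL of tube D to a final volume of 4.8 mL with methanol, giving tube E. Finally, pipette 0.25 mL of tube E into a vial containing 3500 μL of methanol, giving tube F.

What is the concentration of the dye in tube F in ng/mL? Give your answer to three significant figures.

1.04 ng/mL

Step 1: 200 μL brought to 1000 μL → factor 1000/200 = 5
Step 2: 3-fold → factor 3
Step 3: 0.3 mL brought to 6 mL → factor 6/0.3 = 20
Step 4: 200 μL + 3000 μL = 3200 μL total → factor 3200/200 = 16
Step 5: 0.3 mL brought to 4.8 mL → factor 4.8/0.3 = 16
Step 6: 0.25 mL + 3500 μL = 3.75 mL total → factor 3.75/0.25 = 15
Overall dilution factor = 5 × 3 × 20 × 16 × 16 × 15 = 1.152 × 10^6
Final = 1.20 g/L / 1.152 × 10^6 = 1.042 × 10^-6 g/L = 1.04 ng/mL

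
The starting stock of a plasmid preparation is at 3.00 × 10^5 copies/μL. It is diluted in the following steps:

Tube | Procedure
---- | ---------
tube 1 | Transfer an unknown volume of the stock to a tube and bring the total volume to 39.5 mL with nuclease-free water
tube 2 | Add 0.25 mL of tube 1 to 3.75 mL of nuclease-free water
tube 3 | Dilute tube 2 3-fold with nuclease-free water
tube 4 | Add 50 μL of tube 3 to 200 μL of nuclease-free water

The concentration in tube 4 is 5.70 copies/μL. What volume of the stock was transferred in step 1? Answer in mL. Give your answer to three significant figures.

Step 1: v brought to 39.5 mL → factor = 39.5 mL/v
Step 2: 0.25 mL + 3.75 mL = 4 mL total → factor 4/0.25 = 16
Step 3: 3-fold → factor 3
Step 4: 50 μL + 200 μL = 250 μL total → factor 250/50 = 5
Product of known-step factors = 240
Overall factor = 3.00 × 10^5 copies/μL / (5.70 copies/μL) = 52632
Step-1 factor = 52632 / 240 = 219.3
v = 39.5 mL / 219.3 = 0.180 mL

0.180 mL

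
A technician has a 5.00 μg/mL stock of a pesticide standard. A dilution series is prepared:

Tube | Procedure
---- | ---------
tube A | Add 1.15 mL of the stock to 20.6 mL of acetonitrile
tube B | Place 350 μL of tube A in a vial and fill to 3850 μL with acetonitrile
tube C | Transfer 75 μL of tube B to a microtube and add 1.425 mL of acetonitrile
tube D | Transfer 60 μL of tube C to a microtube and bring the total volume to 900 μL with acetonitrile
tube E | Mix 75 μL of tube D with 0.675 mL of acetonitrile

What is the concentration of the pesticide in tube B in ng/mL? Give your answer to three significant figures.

Step 1: 1.15 mL + 20.6 mL = 21.75 mL total → factor 21.75/1.15 = 18.913
Step 2: 350 μL brought to 3850 μL → factor 3850/350 = 11
Dilution factor through tube B = 18.913 × 11 = 208.04
[tube B] = 5.00 μg/mL / 208.04 = 0.02403 μg/mL = 24.0 ng/mL

24.0 ng/mL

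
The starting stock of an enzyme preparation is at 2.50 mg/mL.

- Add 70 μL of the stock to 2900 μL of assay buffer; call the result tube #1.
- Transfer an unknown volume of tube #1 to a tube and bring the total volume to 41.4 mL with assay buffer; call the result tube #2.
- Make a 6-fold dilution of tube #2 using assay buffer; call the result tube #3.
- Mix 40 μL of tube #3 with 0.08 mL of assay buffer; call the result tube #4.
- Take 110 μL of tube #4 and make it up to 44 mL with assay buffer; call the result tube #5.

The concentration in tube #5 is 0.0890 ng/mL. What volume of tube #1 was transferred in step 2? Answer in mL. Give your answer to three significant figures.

0.450 mL

Step 1: 70 μL + 2900 μL = 2970 μL total → factor 2970/70 = 42.429
Step 2: v brought to 41.4 mL → factor = 41.4 mL/v
Step 3: 6-fold → factor 6
Step 4: 40 μL + 0.08 mL = 120 μL total → factor 120/40 = 3
Step 5: 110 μL brought to 44 mL → factor 44000/110 = 400
Product of known-step factors = 3.0549 × 10^5
Overall factor = 2.50 mg/mL / (0.0890 ng/mL) = 2.809 × 10^7
Step-2 factor = 2.809 × 10^7 / 3.0549 × 10^5 = 91.952
v = 41.4 mL / 91.952 = 0.450 mL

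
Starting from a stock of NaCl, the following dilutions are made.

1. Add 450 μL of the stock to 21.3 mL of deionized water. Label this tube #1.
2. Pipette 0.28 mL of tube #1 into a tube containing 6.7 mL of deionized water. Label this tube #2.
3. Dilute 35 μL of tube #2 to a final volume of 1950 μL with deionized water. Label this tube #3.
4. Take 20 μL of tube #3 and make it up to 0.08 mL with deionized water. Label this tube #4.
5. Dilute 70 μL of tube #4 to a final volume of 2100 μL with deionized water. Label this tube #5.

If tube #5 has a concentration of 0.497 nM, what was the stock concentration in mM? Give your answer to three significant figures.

Step 1: 450 μL + 21.3 mL = 21750 μL total → factor 21750/450 = 48.333
Step 2: 0.28 mL + 6.7 mL = 6.98 mL total → factor 6.98/0.28 = 24.929
Step 3: 35 μL brought to 1950 μL → factor 1950/35 = 55.714
Step 4: 20 μL brought to 0.08 mL → factor 80/20 = 4
Step 5: 70 μL brought to 2100 μL → factor 2100/70 = 30
Overall dilution factor = 48.333 × 24.929 × 55.714 × 4 × 30 = 8.0555 × 10^6
Stock = 0.497 nM × 8.0555 × 10^6 = 4.004 × 10^6 nM = 4.00 mM

4.00 mM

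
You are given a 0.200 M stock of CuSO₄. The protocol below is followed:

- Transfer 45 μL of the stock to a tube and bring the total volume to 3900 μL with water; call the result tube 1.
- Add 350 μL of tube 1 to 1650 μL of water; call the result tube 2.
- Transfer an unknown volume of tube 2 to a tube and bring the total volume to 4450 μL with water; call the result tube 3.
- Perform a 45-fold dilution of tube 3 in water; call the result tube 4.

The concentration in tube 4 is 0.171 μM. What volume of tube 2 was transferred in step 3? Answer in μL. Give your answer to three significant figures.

Step 1: 45 μL brought to 3900 μL → factor 3900/45 = 86.667
Step 2: 350 μL + 1650 μL = 2000 μL total → factor 2000/350 = 5.7143
Step 3: v brought to 4450 μL → factor = 4450 μL/v
Step 4: 45-fold → factor 45
Product of known-step factors = 22286
Overall factor = 0.200 M / (0.171 μM) = 1.1696 × 10^6
Step-3 factor = 1.1696 × 10^6 / 22286 = 52.482
v = 4450 μL / 52.482 = 84.8 μL

84.8 μL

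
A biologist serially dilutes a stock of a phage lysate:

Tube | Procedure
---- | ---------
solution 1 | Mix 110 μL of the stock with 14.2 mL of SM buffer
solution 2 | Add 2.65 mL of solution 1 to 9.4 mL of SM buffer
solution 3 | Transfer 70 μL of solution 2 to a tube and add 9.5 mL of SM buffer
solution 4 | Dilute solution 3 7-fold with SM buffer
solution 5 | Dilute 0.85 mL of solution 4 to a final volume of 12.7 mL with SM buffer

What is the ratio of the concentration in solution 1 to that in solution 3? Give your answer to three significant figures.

Step 1: 110 μL + 14.2 mL = 14310 μL total → factor 14310/110 = 130.09
Step 2: 2.65 mL + 9.4 mL = 12.05 mL total → factor 12.05/2.65 = 4.5472
Step 3: 70 μL + 9.5 mL = 9570 μL total → factor 9570/70 = 136.71
Dilution factor to solution 1 = 130.09; to solution 3 = 80873
[solution 1]/[solution 3] = (factor to solution 3)/(factor to solution 1) = 80873/130.09 = 622

622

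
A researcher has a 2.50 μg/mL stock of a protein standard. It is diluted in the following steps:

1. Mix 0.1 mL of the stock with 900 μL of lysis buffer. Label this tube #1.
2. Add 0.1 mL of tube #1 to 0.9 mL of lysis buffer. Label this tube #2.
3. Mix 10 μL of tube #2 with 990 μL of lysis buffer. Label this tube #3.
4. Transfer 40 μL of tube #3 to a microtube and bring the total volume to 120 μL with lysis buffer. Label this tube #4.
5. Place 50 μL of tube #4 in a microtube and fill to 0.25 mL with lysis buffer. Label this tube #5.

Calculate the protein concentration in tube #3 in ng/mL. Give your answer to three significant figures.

0.250 ng/mL

Step 1: 0.1 mL + 900 μL = 1 mL total → factor 1/0.1 = 10
Step 2: 0.1 mL + 0.9 mL = 1 mL total → factor 1/0.1 = 10
Step 3: 10 μL + 990 μL = 1000 μL total → factor 1000/10 = 100
Dilution factor through tube #3 = 10 × 10 × 100 = 10000
[tube #3] = 2.50 μg/mL / 10000 = 0.0002500 μg/mL = 0.250 ng/mL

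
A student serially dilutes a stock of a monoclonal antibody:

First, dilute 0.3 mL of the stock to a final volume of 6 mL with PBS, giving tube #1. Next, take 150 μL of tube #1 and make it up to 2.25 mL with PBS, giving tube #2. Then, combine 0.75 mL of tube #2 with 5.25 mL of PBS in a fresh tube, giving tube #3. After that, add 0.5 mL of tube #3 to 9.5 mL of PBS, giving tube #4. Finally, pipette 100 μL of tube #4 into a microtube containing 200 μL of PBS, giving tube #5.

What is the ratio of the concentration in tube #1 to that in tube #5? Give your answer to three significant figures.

Step 1: 0.3 mL brought to 6 mL → factor 6/0.3 = 20
Step 2: 150 μL brought to 2.25 mL → factor 2250/150 = 15
Step 3: 0.75 mL + 5.25 mL = 6 mL total → factor 6/0.75 = 8
Step 4: 0.5 mL + 9.5 mL = 10 mL total → factor 10/0.5 = 20
Step 5: 100 μL + 200 μL = 300 μL total → factor 300/100 = 3
Dilution factor to tube #1 = 20; to tube #5 = 1.44 × 10^5
[tube #1]/[tube #5] = (factor to tube #5)/(factor to tube #1) = 1.44 × 10^5/20 = 7.20 × 10^3

7.20 × 10^3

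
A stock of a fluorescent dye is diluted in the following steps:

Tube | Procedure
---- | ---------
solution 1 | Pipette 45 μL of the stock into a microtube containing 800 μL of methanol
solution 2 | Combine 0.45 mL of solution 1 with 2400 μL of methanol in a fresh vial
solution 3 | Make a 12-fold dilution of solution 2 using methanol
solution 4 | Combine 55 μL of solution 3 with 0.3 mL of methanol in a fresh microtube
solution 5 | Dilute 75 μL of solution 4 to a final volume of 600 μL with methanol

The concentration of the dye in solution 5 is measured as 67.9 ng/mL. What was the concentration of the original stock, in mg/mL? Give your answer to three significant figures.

Step 1: 45 μL + 800 μL = 845 μL total → factor 845/45 = 18.778
Step 2: 0.45 mL + 2400 μL = 2.85 mL total → factor 2.85/0.45 = 6.3333
Step 3: 12-fold → factor 12
Step 4: 55 μL + 0.3 mL = 355 μL total → factor 355/55 = 6.4545
Step 5: 75 μL brought to 600 μL → factor 600/75 = 8
Overall dilution factor = 18.778 × 6.3333 × 12 × 6.4545 × 8 = 73691
Stock = 67.9 ng/mL × 73691 = 5.004 × 10^6 ng/mL = 5.00 mg/mL

5.00 mg/mL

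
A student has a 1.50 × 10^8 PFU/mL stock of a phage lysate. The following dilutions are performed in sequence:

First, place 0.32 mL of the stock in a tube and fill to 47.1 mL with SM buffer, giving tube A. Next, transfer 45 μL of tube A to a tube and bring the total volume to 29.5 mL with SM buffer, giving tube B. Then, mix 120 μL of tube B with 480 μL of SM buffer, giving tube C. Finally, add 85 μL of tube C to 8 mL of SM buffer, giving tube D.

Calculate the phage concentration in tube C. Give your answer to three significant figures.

311 PFU/mL

Step 1: 0.32 mL brought to 47.1 mL → factor 47.1/0.32 = 147.19
Step 2: 45 μL brought to 29.5 mL → factor 29500/45 = 655.56
Step 3: 120 μL + 480 μL = 600 μL total → factor 600/120 = 5
Dilution factor through tube C = 147.19 × 655.56 × 5 = 4.8245 × 10^5
[tube C] = 1.50 × 10^8 PFU/mL / 4.8245 × 10^5 = 311 PFU/mL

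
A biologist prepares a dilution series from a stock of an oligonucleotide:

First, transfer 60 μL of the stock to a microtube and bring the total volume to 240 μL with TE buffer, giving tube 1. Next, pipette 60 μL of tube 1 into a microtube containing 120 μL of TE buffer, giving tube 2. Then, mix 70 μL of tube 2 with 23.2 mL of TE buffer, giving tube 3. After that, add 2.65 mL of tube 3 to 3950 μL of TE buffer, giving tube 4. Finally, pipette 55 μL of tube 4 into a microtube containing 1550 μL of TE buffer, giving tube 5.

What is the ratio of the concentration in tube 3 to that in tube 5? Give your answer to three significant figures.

Step 1: 60 μL brought to 240 μL → factor 240/60 = 4
Step 2: 60 μL + 120 μL = 180 μL total → factor 180/60 = 3
Step 3: 70 μL + 23.2 mL = 23270 μL total → factor 23270/70 = 332.43
Step 4: 2.65 mL + 3950 μL = 6.6 mL total → factor 6.6/2.65 = 2.4906
Step 5: 55 μL + 1550 μL = 1605 μL total → factor 1605/55 = 29.182
Dilution factor to tube 3 = 3989.1; to tube 5 = 2.8993 × 10^5
[tube 3]/[tube 5] = (factor to tube 5)/(factor to tube 3) = 2.8993 × 10^5/3989.1 = 72.7

72.7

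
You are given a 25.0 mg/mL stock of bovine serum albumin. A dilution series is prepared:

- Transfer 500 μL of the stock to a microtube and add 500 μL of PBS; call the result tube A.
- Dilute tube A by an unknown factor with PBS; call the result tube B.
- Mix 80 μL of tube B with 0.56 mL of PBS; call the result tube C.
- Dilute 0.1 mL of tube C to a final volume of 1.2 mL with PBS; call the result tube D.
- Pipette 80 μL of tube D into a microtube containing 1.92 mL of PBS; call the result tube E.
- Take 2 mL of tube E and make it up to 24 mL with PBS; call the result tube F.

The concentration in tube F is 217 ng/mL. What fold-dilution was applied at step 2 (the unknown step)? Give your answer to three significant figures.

2.00-fold

Step 1: 500 μL + 500 μL = 1000 μL total → factor 1000/500 = 2
Step 2: unknown factor x
Step 3: 80 μL + 0.56 mL = 640 μL total → factor 640/80 = 8
Step 4: 0.1 mL brought to 1.2 mL → factor 1.2/0.1 = 12
Step 5: 80 μL + 1.92 mL = 2000 μL total → factor 2000/80 = 25
Step 6: 2 mL brought to 24 mL → factor 24/2 = 12
Product of known-step factors = 57600
Overall factor = 25.0 mg/mL / (217 ng/mL) = 1.1521 × 10^5
x = 1.1521 × 10^5 / 57600 = 2.00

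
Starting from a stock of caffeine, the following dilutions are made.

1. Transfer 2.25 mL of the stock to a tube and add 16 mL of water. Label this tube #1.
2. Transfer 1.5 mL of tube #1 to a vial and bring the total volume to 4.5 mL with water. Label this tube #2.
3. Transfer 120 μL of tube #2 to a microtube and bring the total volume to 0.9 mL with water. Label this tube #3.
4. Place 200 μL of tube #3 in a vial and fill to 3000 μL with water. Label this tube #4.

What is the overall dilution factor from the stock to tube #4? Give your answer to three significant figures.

Step 1: 2.25 mL + 16 mL = 18.25 mL total → factor 18.25/2.25 = 8.1111
Step 2: 1.5 mL brought to 4.5 mL → factor 4.5/1.5 = 3
Step 3: 120 μL brought to 0.9 mL → factor 900/120 = 7.5
Step 4: 200 μL brought to 3000 μL → factor 3000/200 = 15
Overall dilution factor = 8.1111 × 3 × 7.5 × 15 = 2737.5

2.74 × 10^3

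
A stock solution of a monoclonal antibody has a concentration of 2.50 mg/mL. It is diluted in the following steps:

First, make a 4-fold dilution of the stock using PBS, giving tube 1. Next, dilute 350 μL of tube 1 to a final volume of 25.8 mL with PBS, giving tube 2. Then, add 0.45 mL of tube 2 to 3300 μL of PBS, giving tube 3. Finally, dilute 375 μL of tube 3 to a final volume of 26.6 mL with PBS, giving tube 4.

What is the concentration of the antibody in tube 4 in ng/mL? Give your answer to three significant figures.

14.3 ng/mL

Step 1: 4-fold → factor 4
Step 2: 350 μL brought to 25.8 mL → factor 25800/350 = 73.714
Step 3: 0.45 mL + 3300 μL = 3.75 mL total → factor 3.75/0.45 = 8.3333
Step 4: 375 μL brought to 26.6 mL → factor 26600/375 = 70.933
Overall dilution factor = 4 × 73.714 × 8.3333 × 70.933 = 1.7429 × 10^5
Final = 2.50 mg/mL / 1.7429 × 10^5 = 1.434 × 10^-5 mg/mL = 14.3 ng/mL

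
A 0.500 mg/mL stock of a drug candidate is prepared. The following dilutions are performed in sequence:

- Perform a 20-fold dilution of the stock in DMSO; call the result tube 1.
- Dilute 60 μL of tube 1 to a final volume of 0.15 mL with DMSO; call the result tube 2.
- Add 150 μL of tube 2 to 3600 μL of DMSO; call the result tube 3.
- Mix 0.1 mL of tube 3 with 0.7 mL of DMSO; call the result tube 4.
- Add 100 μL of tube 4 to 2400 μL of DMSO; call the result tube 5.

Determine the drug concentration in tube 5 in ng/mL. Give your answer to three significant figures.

2.00 ng/mL

Step 1: 20-fold → factor 20
Step 2: 60 μL brought to 0.15 mL → factor 150/60 = 2.5
Step 3: 150 μL + 3600 μL = 3750 μL total → factor 3750/150 = 25
Step 4: 0.1 mL + 0.7 mL = 0.8 mL total → factor 0.8/0.1 = 8
Step 5: 100 μL + 2400 μL = 2500 μL total → factor 2500/100 = 25
Overall dilution factor = 20 × 2.5 × 25 × 8 × 25 = 2.5 × 10^5
Final = 0.500 mg/mL / 2.5 × 10^5 = 2.000 × 10^-6 mg/mL = 2.00 ng/mL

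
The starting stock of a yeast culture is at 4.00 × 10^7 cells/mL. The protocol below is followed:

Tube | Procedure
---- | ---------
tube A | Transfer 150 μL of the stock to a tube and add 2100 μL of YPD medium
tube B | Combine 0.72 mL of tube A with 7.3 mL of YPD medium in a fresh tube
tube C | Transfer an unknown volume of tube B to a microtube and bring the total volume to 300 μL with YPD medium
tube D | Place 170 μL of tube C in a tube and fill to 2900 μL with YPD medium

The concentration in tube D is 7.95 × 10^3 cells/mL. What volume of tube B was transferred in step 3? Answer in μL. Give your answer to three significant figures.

170 μL

Step 1: 150 μL + 2100 μL = 2250 μL total → factor 2250/150 = 15
Step 2: 0.72 mL + 7.3 mL = 8.02 mL total → factor 8.02/0.72 = 11.139
Step 3: v brought to 300 μL → factor = 300 μL/v
Step 4: 170 μL brought to 2900 μL → factor 2900/170 = 17.059
Product of known-step factors = 2850.2
Overall factor = 4.00 × 10^7 cells/mL / (7.95 × 10^3 cells/mL) = 5031.4
Step-3 factor = 5031.4 / 2850.2 = 1.7653
v = 300 μL / 1.7653 = 170 μL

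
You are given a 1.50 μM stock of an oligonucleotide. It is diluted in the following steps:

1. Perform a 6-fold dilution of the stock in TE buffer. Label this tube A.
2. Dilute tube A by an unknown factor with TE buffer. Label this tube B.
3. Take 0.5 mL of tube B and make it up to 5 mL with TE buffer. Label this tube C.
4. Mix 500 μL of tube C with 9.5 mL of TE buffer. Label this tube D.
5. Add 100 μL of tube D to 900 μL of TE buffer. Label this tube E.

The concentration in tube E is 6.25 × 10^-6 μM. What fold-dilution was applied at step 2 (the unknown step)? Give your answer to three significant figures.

Step 1: 6-fold → factor 6
Step 2: unknown factor x
Step 3: 0.5 mL brought to 5 mL → factor 5/0.5 = 10
Step 4: 500 μL + 9.5 mL = 10000 μL total → factor 10000/500 = 20
Step 5: 100 μL + 900 μL = 1000 μL total → factor 1000/100 = 10
Product of known-step factors = 12000
Overall factor = 1.50 μM / (6.25 × 10^-6 μM) = 2.4 × 10^5
x = 2.4 × 10^5 / 12000 = 20.0

20.0-fold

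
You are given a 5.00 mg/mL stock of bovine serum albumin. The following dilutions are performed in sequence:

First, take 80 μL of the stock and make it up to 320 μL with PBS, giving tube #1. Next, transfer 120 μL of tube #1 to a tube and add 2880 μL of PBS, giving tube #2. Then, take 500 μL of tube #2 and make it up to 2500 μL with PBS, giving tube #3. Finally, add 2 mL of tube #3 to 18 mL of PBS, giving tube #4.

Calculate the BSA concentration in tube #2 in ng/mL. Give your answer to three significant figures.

5.00 × 10^4 ng/mL

Step 1: 80 μL brought to 320 μL → factor 320/80 = 4
Step 2: 120 μL + 2880 μL = 3000 μL total → factor 3000/120 = 25
Dilution factor through tube #2 = 4 × 25 = 100
[tube #2] = 5.00 mg/mL / 100 = 0.05000 mg/mL = 5.00 × 10^4 ng/mL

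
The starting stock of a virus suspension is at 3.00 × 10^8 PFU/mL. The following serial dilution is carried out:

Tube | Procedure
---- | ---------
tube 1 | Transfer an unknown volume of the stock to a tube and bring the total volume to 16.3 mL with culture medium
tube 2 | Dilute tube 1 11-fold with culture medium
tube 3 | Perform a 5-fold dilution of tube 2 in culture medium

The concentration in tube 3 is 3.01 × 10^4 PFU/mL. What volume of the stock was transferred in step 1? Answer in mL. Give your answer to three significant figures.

0.0899 mL

Step 1: v brought to 16.3 mL → factor = 16.3 mL/v
Step 2: 11-fold → factor 11
Step 3: 5-fold → factor 5
Product of known-step factors = 55
Overall factor = 3.00 × 10^8 PFU/mL / (3.01 × 10^4 PFU/mL) = 9966.8
Step-1 factor = 9966.8 / 55 = 181.21
v = 16.3 mL / 181.21 = 0.0899 mL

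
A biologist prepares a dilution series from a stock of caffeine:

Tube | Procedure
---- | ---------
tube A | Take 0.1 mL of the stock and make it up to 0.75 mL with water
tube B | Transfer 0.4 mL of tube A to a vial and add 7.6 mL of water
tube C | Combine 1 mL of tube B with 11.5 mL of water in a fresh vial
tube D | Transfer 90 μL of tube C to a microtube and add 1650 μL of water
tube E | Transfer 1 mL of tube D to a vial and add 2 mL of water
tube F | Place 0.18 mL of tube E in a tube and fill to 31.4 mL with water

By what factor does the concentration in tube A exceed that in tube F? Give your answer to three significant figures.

2.53 × 10^6

Step 1: 0.1 mL brought to 0.75 mL → factor 0.75/0.1 = 7.5
Step 2: 0.4 mL + 7.6 mL = 8 mL total → factor 8/0.4 = 20
Step 3: 1 mL + 11.5 mL = 12.5 mL total → factor 12.5/1 = 12.5
Step 4: 90 μL + 1650 μL = 1740 μL total → factor 1740/90 = 19.333
Step 5: 1 mL + 2 mL = 3 mL total → factor 3/1 = 3
Step 6: 0.18 mL brought to 31.4 mL → factor 31.4/0.18 = 174.44
Dilution factor to tube A = 7.5; to tube F = 1.8971 × 10^7
[tube A]/[tube F] = (factor to tube F)/(factor to tube A) = 1.8971 × 10^7/7.5 = 2.53 × 10^6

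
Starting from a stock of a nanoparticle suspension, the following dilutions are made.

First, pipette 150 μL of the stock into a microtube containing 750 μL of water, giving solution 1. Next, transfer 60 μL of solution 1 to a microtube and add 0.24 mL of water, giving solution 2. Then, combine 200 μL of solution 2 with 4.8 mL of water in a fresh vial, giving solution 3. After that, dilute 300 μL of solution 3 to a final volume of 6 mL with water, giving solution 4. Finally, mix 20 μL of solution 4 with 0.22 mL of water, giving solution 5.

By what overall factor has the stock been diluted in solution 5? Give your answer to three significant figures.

1.80 × 10^5

Step 1: 150 μL + 750 μL = 900 μL total → factor 900/150 = 6
Step 2: 60 μL + 0.24 mL = 300 μL total → factor 300/60 = 5
Step 3: 200 μL + 4.8 mL = 5000 μL total → factor 5000/200 = 25
Step 4: 300 μL brought to 6 mL → factor 6000/300 = 20
Step 5: 20 μL + 0.22 mL = 240 μL total → factor 240/20 = 12
Overall dilution factor = 6 × 5 × 25 × 20 × 12 = 1.8 × 10^5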